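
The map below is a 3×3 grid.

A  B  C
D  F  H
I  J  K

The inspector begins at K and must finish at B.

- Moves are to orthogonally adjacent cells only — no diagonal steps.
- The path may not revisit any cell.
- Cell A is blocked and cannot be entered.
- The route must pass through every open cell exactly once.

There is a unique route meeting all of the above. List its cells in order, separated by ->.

K -> J -> I -> D -> F -> H -> C -> B

Need to visit all 8 open cells exactly once, starting at K and ending at B.
Cell I has only two open neighbours (D and J), so the path must pass straight through it: one of those is the cell it's entered from and the other is where it exits.
Route from K: left 2 to I, up 1 to D, right 2 to H, up 1 to C, left 1 to B — 7 moves in all.
Check: all 8 open cells covered.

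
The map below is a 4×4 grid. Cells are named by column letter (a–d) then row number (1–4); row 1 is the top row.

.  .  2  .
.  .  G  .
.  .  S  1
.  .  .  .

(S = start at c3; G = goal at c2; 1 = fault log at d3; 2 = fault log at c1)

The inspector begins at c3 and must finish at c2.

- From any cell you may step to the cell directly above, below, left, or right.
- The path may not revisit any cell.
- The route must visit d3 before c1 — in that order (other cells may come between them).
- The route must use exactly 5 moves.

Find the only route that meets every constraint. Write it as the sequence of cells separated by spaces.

The waypoints must appear in the order d3, c1, with no cell reused.
Route from c3: right 1 to d3, up 2 to d1, left 1 to c1, down 1 to c2 — 5 moves in all.
Check: order respected (1 at step 1, 2 at step 4); 5 moves as required.

c3 d3 d2 d1 c1 c2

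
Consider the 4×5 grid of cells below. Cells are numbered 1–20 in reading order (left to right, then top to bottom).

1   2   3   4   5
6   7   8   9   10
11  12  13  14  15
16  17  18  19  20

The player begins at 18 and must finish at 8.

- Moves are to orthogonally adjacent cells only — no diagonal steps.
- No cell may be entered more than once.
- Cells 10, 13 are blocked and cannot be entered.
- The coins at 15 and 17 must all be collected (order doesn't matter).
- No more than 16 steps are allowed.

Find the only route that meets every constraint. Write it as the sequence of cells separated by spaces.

18 19 20 15 14 9 4 3 2 1 6 11 16 17 12 7 8

The 16-move cap with required stops at 15, 17 leaves no slack for detours.
Route from 18: 2× right (reaching 20), up to 15, left to 14, 2× up (reaching 4), 3× left (reaching 1), 3× down (reaching 16), right to 17, 2× up (reaching 7), right to 8 — 16 moves in all.
Check: all required cells visited; 16 ≤ 16 moves.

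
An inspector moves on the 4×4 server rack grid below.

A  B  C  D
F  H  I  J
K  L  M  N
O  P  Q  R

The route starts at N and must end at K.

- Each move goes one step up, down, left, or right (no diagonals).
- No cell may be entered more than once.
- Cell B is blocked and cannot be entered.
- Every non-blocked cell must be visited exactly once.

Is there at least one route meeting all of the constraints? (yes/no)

no

Cell A has only one open neighbour but is neither the start nor the goal, so a Hamiltonian route would have to both enter and leave it through the same neighbour — impossible without revisiting.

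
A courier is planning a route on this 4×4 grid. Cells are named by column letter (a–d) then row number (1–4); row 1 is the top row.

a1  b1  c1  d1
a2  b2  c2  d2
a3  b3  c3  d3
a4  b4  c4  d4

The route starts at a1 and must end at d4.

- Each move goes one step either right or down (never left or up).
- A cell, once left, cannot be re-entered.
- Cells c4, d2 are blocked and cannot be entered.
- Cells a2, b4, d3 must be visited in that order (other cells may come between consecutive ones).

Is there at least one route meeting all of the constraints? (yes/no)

d3 lies above b4, so going from b4 to d3 would need an upward move — but moves only go right/down, so b4 cannot be visited before d3.

no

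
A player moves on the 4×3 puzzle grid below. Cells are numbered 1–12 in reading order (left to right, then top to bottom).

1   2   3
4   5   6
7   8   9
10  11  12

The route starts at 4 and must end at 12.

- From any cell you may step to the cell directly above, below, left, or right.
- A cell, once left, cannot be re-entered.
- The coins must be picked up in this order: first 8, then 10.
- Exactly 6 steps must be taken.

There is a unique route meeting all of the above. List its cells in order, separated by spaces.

4 5 8 7 10 11 12

The waypoints must appear in the order 8, 10, with no cell reused.
Route from 4: right to 5, down to 8, left to 7, down to 10, 2× right (reaching 12) — 6 moves in all.
Check: order respected (8 at step 2, 10 at step 4); 6 moves as required.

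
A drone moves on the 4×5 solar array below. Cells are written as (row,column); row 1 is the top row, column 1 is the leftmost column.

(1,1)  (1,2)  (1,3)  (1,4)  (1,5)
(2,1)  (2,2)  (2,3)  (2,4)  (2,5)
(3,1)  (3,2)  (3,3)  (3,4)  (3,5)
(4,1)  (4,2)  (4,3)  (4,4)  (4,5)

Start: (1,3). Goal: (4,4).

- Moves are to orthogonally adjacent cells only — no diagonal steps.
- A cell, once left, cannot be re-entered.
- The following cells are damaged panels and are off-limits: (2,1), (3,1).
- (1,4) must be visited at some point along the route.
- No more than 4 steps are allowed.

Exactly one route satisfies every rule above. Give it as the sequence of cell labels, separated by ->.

The 4-move cap with required stops at (1,4) leaves no slack for detours.
Route from (1,3): right 1 to (1,4), down 3 to (4,4) — 4 moves in all.
Check: all required cells visited; 4 ≤ 4 moves.

(1,3) -> (1,4) -> (2,4) -> (3,4) -> (4,4)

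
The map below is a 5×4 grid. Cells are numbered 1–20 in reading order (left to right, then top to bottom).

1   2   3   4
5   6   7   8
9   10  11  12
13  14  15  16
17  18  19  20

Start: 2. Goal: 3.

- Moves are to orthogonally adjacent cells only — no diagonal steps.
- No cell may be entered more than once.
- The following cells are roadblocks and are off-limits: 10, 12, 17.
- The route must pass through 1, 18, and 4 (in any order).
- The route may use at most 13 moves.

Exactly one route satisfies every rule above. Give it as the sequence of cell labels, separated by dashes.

Any route must reach 1, 18, and 4 and still end at 3 within 13 moves, so the order of the required stops is forced.
Route from 2: left to 1, 3× down (reaching 13), right to 14, down to 18, right to 19, 3× up (reaching 7), right to 8, up to 4, left to 3 — 13 moves in all.
Check: all required cells visited; 13 ≤ 13 moves.

2 - 1 - 5 - 9 - 13 - 14 - 18 - 19 - 15 - 11 - 7 - 8 - 4 - 3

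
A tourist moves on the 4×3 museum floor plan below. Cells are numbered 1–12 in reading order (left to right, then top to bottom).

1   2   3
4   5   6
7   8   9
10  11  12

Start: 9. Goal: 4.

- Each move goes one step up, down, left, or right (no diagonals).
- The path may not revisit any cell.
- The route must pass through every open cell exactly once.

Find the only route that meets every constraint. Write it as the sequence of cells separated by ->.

9 -> 12 -> 11 -> 10 -> 7 -> 8 -> 5 -> 6 -> 3 -> 2 -> 1 -> 4

Need to visit all 12 open cells exactly once, starting at 9 and ending at 4.
Route from 9: down to 12, 2× left (reaching 10), up to 7, right to 8, up to 5, right to 6, up to 3, 2× left (reaching 1), down to 4 — 11 moves in all.
Check: all 12 open cells covered.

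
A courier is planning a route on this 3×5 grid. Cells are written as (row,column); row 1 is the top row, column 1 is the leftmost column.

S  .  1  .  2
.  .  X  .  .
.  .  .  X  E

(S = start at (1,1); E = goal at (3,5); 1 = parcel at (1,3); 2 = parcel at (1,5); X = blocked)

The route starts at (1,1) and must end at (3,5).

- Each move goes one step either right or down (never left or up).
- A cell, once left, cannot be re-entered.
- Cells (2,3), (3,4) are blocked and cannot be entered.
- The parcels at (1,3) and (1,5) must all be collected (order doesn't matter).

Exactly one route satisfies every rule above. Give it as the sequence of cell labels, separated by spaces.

(1,1) (1,2) (1,3) (1,4) (1,5) (2,5) (3,5)

Moves only go right or down, so the column and row indices never decrease.
Route from (1,1): right 4 to (1,5), down 2 to (3,5) — 6 moves in all.
Check: all required cells visited.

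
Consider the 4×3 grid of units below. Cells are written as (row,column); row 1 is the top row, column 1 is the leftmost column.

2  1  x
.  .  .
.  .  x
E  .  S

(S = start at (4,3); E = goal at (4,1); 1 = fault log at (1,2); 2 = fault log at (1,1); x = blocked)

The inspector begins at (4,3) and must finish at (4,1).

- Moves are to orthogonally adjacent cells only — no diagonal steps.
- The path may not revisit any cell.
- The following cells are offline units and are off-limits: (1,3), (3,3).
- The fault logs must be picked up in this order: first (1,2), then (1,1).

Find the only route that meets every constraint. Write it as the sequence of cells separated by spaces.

The waypoints must appear in the order (1,2), (1,1), with no cell reused.
Route from (4,3): left to (4,2), 3× up (reaching (1,2)), left to (1,1), 3× down (reaching (4,1)) — 8 moves in all.
Check: order respected (1 at step 4, 2 at step 5).

(4,3) (4,2) (3,2) (2,2) (1,2) (1,1) (2,1) (3,1) (4,1)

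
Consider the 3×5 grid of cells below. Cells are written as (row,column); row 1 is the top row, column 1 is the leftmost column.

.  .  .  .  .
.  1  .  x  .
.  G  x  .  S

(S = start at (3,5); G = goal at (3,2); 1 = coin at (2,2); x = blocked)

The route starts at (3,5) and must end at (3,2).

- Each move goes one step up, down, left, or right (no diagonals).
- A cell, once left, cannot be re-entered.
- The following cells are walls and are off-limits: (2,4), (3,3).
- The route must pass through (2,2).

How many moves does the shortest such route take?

7

Any route passes through (2,2) somewhere between (3,5) and (3,2). Summing Manhattan distances along the two legs ((3,5) → (2,2) → (3,2)) gives a lower bound of 4 + 1 = 5 moves.
That bound ignores the blocked cells. Measuring each leg by the fewest moves that actually steer around them ((3,5)→(2,2): 6; (2,2)→(3,2): 1) raises the lower bound to 7.
A route of 7 moves exists: (3,5) → (2,5) → (1,5) → (1,4) → (1,3) → (2,3) → (2,2) → (3,2).
Since 7 matches that lower bound, it is optimal.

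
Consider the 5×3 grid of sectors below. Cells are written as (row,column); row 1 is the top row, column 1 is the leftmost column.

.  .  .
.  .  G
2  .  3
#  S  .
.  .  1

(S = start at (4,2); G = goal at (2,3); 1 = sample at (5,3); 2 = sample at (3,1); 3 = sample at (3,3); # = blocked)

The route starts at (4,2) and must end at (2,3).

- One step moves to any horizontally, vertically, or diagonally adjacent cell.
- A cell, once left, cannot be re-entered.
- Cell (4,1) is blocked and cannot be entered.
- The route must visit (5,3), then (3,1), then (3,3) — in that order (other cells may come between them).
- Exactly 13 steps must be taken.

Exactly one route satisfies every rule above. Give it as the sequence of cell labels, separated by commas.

The waypoints must appear in the order (5,3), (3,1), (3,3), with no cell reused.
Route from (4,2): down-left 1 to (5,1), right 2 to (5,3), up 1 to (4,3), up-left 1 to (3,2), left 1 to (3,1), up 2 to (1,1), right 2 to (1,3), down-left 1 to (2,2), down-right 1 to (3,3), up 1 to (2,3) — 13 moves in all.
Check: order respected (1 at step 3, 2 at step 6, 3 at step 12); 13 moves as required.

(4,2), (5,1), (5,2), (5,3), (4,3), (3,2), (3,1), (2,1), (1,1), (1,2), (1,3), (2,2), (3,3), (2,3)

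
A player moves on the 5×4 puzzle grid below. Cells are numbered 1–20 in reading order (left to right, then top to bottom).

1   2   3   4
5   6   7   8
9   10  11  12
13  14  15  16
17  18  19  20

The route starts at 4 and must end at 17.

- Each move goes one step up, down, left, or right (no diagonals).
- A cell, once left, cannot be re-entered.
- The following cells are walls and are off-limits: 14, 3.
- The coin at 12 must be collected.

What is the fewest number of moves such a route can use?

Any route passes through 12 somewhere between 4 and 17. Summing Manhattan distances along the two legs (4 → 12 → 17) gives a lower bound of 2 + 5 = 7 moves.
A route of 7 moves achieves this: 4 → 8 → 12 → 16 → 20 → 19 → 18 → 17.
Since 7 matches the lower bound, it is optimal.

7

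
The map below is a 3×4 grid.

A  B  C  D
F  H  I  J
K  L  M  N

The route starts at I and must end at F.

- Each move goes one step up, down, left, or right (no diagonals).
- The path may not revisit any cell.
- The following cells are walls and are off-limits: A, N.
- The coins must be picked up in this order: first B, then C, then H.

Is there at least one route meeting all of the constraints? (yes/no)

Ignoring the required order, 4 revisit-free routes from I to F pass through all of B, C, and H; the waypoint orders that occur are C → B → H (4) — never B → C → H.

no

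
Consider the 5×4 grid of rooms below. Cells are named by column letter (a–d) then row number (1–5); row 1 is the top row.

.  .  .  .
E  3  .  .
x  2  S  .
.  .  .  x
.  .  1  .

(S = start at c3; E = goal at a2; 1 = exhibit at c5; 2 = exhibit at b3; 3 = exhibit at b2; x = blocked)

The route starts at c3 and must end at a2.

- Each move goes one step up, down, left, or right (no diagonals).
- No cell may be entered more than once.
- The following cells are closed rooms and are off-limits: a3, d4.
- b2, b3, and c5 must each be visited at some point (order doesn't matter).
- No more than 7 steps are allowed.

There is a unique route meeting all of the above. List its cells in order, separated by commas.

c3, c4, c5, b5, b4, b3, b2, a2

Any route must reach b2, b3, and c5 and still end at a2 within 7 moves, so the order of the required stops is forced.
Route from c3: 2× down (reaching c5), left to b5, 3× up (reaching b2), left to a2 — 7 moves in all.
Check: all required cells visited; 7 ≤ 7 moves.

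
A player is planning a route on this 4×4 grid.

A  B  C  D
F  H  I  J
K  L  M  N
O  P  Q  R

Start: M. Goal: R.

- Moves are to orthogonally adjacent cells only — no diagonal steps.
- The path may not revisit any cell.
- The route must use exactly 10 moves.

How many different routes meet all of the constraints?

32

Need simple routes of exactly 10 moves from M to R (Manhattan distance 2, so 4 moves are spent on a detour and 4 undoing it).
Branch systematically from the start, pruning whenever the remaining move budget drops below the Manhattan distance to R or differs from it in parity. Grouping the completions by first move — via I: 10; via Q: 6; via L: 10; via N: 6 — and summing: 10 + 6 + 10 + 6 = 32.
That gives 32 routes.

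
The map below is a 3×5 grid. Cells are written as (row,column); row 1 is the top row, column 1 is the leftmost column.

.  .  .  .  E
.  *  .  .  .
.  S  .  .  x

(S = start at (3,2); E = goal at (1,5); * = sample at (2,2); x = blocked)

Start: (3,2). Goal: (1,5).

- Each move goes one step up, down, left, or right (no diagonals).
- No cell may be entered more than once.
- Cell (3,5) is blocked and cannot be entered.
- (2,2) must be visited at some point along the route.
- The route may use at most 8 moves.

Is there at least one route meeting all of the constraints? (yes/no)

yes

One route that works: (3,2) → (2,2) → (1,2) → (1,3) → (1,4) → (1,5).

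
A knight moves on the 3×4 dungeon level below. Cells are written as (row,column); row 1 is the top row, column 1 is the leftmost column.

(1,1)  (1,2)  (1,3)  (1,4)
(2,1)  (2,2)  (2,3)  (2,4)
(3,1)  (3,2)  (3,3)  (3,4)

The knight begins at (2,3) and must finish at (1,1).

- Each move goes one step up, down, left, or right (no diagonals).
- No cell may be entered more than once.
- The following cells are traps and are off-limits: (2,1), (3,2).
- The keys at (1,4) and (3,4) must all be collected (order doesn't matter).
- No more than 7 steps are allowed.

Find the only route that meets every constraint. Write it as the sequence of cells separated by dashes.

Any route must reach (1,4) and (3,4) and still end at (1,1) within 7 moves, so the order of the required stops is forced.
Route from (2,3): down to (3,3), right to (3,4), 2× up (reaching (1,4)), 3× left (reaching (1,1)) — 7 moves in all.
Check: all required cells visited; 7 ≤ 7 moves.

(2,3) - (3,3) - (3,4) - (2,4) - (1,4) - (1,3) - (1,2) - (1,1)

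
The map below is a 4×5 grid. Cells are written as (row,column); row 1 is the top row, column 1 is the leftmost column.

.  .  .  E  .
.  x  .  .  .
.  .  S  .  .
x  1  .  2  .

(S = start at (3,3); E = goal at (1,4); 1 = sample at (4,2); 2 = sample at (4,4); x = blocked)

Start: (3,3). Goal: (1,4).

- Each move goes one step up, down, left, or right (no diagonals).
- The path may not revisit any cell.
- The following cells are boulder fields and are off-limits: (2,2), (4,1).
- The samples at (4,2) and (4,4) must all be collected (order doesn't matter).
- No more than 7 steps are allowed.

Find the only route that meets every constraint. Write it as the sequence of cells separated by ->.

(3,3) -> (3,2) -> (4,2) -> (4,3) -> (4,4) -> (3,4) -> (2,4) -> (1,4)

The budget equals the shortest possible length, so every move has to be on a shortest route through the required cells.
Route from (3,3): left to (3,2), down to (4,2), 2× right (reaching (4,4)), 3× up (reaching (1,4)) — 7 moves in all.
Check: all required cells visited; 7 ≤ 7 moves.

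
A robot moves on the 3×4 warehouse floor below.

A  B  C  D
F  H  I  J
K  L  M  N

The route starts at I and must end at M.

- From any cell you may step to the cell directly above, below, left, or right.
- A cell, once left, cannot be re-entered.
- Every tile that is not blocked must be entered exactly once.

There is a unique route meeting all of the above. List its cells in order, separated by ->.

Need to visit all 12 open cells exactly once, starting at I and ending at M.
Route from I: left to H, down to L, left to K, 2× up (reaching A), 3× right (reaching D), 2× down (reaching N), left to M — 11 moves in all.
Check: all 12 open cells covered.

I -> H -> L -> K -> F -> A -> B -> C -> D -> J -> N -> M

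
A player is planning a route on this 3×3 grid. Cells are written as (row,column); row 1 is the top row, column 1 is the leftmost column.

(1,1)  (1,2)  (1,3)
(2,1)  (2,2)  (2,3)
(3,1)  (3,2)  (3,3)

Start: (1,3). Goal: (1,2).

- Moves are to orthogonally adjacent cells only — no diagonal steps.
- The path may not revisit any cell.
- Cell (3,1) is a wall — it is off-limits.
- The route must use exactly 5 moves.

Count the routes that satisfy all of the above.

2

Need simple routes of exactly 5 moves from (1,3) to (1,2) (Manhattan distance 1, so 2 moves are spent on a detour and 2 undoing it).
Enumerating: (1,3) (2,3) (3,3) (3,2) (2,2) (1,2) | (1,3) (2,3) (2,2) (2,1) (1,1) (1,2).
That gives 2 routes.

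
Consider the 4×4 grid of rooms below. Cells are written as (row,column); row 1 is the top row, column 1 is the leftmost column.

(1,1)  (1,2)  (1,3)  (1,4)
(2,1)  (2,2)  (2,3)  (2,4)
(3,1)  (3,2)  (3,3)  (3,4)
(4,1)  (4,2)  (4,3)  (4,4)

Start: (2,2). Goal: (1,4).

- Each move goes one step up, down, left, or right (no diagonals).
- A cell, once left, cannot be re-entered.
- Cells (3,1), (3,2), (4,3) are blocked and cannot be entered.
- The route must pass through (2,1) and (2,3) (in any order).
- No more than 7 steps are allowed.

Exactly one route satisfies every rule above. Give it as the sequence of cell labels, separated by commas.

(2,2), (2,1), (1,1), (1,2), (1,3), (2,3), (2,4), (1,4)

The 7-move cap with required stops at (2,1), (2,3) leaves no slack for detours.
Route from (2,2): left 1 to (2,1), up 1 to (1,1), right 2 to (1,3), down 1 to (2,3), right 1 to (2,4), up 1 to (1,4) — 7 moves in all.
Check: all required cells visited; 7 ≤ 7 moves.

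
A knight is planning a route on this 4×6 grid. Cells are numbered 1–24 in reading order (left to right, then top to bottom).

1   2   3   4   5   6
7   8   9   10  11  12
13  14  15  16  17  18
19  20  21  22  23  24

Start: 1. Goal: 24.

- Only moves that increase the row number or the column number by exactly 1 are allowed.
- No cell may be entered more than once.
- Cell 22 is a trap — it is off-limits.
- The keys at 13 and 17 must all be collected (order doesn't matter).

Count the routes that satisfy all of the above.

A right/down-only route from 1 to 24 makes exactly 3 down-moves and 5 right-moves in some order.
With no other constraints that would be C(8,3) = 56 routes.
A monotone route can only reach the required cells in the order 13, 17, so split there and multiply the segment counts (each segment already excludes blocked cells): 1→13: 1; 13→17: 1; 17→24: 2; product = 2.
That gives 2 routes.

2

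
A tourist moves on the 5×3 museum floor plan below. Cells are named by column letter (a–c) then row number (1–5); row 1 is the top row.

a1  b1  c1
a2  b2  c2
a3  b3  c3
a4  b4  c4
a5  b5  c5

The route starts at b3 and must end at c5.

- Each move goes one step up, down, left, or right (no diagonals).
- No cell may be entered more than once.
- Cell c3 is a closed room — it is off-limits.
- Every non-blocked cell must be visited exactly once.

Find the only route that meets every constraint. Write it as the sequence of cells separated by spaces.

Need to visit all 14 open cells exactly once, starting at b3 and ending at c5.
Route from b3: up 1 to b2, right 1 to c2, up 1 to c1, left 2 to a1, down 4 to a5, right 1 to b5, up 1 to b4, right 1 to c4, down 1 to c5 — 13 moves in all.
Check: all 14 open cells covered.

b3 b2 c2 c1 b1 a1 a2 a3 a4 a5 b5 b4 c4 c5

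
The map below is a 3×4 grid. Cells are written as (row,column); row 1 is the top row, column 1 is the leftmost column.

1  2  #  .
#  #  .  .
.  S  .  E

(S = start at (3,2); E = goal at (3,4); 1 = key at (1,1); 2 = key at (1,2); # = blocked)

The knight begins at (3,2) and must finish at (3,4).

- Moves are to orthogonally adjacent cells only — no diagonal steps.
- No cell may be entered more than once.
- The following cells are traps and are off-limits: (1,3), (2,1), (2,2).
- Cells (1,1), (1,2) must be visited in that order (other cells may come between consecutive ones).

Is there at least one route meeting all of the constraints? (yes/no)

The blocked cells wall (1,1) off from (3,2) completely — no sequence of moves reaches it at all, so no route can satisfy the rules.

no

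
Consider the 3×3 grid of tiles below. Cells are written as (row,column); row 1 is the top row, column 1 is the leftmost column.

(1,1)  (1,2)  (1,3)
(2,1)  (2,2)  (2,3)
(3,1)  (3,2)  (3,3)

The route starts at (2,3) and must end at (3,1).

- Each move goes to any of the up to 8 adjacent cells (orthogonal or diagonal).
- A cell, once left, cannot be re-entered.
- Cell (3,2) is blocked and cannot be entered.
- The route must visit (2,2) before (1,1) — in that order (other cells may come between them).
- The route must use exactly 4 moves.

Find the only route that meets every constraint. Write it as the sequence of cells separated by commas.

(2,3), (2,2), (1,1), (2,1), (3,1)

The waypoints must appear in the order (2,2), (1,1), with no cell reused.
Route from (2,3): left to (2,2), up-left to (1,1), 2× down (reaching (3,1)) — 4 moves in all.
Check: order respected ((2,2) at step 1, (1,1) at step 2); 4 moves as required.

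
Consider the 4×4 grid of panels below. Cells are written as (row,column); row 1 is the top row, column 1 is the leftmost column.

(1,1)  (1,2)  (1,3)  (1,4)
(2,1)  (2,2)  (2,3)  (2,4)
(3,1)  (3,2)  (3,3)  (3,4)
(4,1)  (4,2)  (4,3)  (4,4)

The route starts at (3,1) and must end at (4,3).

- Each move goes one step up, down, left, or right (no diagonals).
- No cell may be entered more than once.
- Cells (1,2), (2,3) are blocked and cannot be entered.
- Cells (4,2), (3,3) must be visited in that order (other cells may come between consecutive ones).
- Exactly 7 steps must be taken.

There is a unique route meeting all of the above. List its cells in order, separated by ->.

(3,1) -> (4,1) -> (4,2) -> (3,2) -> (3,3) -> (3,4) -> (4,4) -> (4,3)

The waypoints must appear in the order (4,2), (3,3), with no cell reused.
Route from (3,1): down 1 to (4,1), right 1 to (4,2), up 1 to (3,2), right 2 to (3,4), down 1 to (4,4), left 1 to (4,3) — 7 moves in all.
Check: order respected ((4,2) at step 2, (3,3) at step 4); 7 moves as required.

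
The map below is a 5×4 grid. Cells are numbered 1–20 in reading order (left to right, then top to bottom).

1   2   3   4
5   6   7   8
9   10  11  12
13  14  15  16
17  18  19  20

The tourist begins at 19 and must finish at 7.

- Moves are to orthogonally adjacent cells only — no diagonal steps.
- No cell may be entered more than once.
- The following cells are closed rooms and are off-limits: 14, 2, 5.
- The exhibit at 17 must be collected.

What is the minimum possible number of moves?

7

Any route passes through 17 somewhere between 19 and 7. Summing Manhattan distances along the two legs (19 → 17 → 7) gives a lower bound of 2 + 5 = 7 moves.
A route of 7 moves achieves this: 19 → 18 → 17 → 13 → 9 → 10 → 6 → 7.
Since 7 matches the lower bound, it is optimal.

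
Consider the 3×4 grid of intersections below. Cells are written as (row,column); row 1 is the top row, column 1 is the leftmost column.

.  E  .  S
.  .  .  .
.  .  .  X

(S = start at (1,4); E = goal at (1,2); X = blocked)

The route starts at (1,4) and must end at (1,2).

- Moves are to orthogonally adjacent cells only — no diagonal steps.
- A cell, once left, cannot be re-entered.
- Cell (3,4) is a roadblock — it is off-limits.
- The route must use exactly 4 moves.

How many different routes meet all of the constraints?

Need simple routes of exactly 4 moves from (1,4) to (1,2) (Manhattan distance 2, so 1 moves are spent on a detour and 1 undoing it).
Enumerating: (1,4) (2,4) (2,3) (1,3) (1,2) | (1,4) (2,4) (2,3) (2,2) (1,2) | (1,4) (1,3) (2,3) (2,2) (1,2).
That gives 3 routes.

3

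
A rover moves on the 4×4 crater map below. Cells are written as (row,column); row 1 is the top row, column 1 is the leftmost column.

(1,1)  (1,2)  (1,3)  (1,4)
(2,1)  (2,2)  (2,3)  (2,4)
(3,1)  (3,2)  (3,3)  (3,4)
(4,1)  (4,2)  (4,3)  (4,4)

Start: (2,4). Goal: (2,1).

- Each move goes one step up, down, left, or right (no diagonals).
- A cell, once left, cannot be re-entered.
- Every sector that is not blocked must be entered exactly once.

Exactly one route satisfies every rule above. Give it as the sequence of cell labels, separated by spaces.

(2,4) (1,4) (1,3) (2,3) (3,3) (3,4) (4,4) (4,3) (4,2) (4,1) (3,1) (3,2) (2,2) (1,2) (1,1) (2,1)

Need to visit all 16 open cells exactly once, starting at (2,4) and ending at (2,1).
Cell (1,1) has only two open neighbours ((2,1) and (1,2)), so the path must pass straight through it: one of those is the cell it's entered from and the other is where it exits.
Route from (2,4): up to (1,4), left to (1,3), 2× down (reaching (3,3)), right to (3,4), down to (4,4), 3× left (reaching (4,1)), up to (3,1), right to (3,2), 2× up (reaching (1,2)), left to (1,1), down to (2,1) — 15 moves in all.
Check: all 16 open cells covered.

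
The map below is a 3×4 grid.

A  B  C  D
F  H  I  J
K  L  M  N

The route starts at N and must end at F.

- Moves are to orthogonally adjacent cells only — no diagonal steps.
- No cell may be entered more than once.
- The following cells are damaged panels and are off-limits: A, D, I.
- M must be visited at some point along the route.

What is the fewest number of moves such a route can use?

Any route passes through M somewhere between N and F. Summing Manhattan distances along the two legs (N → M → F) gives a lower bound of 1 + 3 = 4 moves.
A route of 4 moves achieves this: N → M → L → H → F.
Since 4 matches the lower bound, it is optimal.

4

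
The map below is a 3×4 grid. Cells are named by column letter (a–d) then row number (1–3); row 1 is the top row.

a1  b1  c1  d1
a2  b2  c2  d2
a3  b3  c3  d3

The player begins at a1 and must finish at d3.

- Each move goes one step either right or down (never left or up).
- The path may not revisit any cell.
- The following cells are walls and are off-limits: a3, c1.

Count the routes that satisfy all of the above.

6

A right/down-only route from a1 to d3 makes exactly 2 down-moves and 3 right-moves in some order.
With no other constraints that would be C(5,2) = 10 routes.
Subtract routes through each blocked cell (inclusion–exclusion for overlaps): − through c1: 3 − through a3: 1 → 6.
That gives 6 routes.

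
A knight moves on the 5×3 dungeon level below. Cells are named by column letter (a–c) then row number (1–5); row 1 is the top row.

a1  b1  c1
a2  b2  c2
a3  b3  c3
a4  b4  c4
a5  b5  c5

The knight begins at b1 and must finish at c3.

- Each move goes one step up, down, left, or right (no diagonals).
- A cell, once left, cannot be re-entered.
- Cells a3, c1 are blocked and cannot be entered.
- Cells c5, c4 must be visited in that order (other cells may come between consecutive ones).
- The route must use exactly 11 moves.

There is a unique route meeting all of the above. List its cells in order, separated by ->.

b1 -> a1 -> a2 -> b2 -> b3 -> b4 -> a4 -> a5 -> b5 -> c5 -> c4 -> c3

The waypoints must appear in the order c5, c4, with no cell reused.
Route from b1: left 1 to a1, down 1 to a2, right 1 to b2, down 2 to b4, left 1 to a4, down 1 to a5, right 2 to c5, up 2 to c3 — 11 moves in all.
Check: order respected (c5 at step 9, c4 at step 10); 11 moves as required.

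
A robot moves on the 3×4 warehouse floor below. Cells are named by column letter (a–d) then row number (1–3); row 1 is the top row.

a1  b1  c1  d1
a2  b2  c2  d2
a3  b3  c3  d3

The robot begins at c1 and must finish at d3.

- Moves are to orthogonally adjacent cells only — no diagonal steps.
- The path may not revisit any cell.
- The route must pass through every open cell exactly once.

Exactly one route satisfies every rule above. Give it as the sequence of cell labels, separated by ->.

Need to visit all 12 open cells exactly once, starting at c1 and ending at d3.
Cell a3 has only two open neighbours (a2 and b3), so the path must pass straight through it: one of those is the cell it's entered from and the other is where it exits.
Route from c1: right to d1, down to d2, 2× left (reaching b2), up to b1, left to a1, 2× down (reaching a3), 3× right (reaching d3) — 11 moves in all.
Check: all 12 open cells covered.

c1 -> d1 -> d2 -> c2 -> b2 -> b1 -> a1 -> a2 -> a3 -> b3 -> c3 -> d3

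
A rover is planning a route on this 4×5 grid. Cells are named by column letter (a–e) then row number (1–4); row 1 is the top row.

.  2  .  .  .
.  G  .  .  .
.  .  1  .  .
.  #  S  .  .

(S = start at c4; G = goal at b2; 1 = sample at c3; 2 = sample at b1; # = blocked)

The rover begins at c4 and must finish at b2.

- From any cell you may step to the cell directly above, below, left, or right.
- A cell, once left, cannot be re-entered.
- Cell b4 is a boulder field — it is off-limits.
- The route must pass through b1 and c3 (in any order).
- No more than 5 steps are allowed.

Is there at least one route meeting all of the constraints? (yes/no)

yes

One route that works: c4 → c3 → c2 → c1 → b1 → b2.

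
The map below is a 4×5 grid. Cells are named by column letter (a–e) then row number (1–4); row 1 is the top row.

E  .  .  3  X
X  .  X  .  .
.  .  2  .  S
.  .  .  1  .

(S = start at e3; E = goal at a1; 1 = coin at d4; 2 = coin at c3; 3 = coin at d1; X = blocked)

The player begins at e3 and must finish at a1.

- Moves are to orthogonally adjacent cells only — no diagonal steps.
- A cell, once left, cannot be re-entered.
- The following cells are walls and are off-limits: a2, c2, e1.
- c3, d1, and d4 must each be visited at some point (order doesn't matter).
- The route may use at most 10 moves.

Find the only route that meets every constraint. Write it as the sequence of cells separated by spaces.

e3 e4 d4 c4 c3 d3 d2 d1 c1 b1 a1

The 10-move cap with required stops at c3, d1, d4 leaves no slack for detours.
Route from e3: down to e4, 2× left (reaching c4), up to c3, right to d3, 2× up (reaching d1), 3× left (reaching a1) — 10 moves in all.
Check: all required cells visited; 10 ≤ 10 moves.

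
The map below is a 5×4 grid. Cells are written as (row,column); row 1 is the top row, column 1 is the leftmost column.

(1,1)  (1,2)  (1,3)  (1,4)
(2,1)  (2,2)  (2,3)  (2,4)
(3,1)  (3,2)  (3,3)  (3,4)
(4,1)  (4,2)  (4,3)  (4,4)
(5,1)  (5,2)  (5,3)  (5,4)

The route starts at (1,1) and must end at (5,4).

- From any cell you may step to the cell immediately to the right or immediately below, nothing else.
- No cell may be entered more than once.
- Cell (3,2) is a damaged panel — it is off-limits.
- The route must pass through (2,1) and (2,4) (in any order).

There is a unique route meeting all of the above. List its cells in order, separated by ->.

(1,1) -> (2,1) -> (2,2) -> (2,3) -> (2,4) -> (3,4) -> (4,4) -> (5,4)

Moves only go right or down, so the column and row indices never decrease.
Route from (1,1): down to (2,1), 3× right (reaching (2,4)), 3× down (reaching (5,4)) — 7 moves in all.
Check: all required cells visited.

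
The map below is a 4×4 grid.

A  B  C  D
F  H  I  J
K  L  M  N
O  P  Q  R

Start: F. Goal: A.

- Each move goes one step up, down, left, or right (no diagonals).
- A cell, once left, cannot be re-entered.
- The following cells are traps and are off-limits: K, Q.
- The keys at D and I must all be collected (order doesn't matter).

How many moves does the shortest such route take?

Any route passes through D and I in some order between F and A. Summing Manhattan distances along each leg and taking the cheapest ordering (F → I → D → A) gives a lower bound of 2 + 2 + 3 = 7 moves.
A route of 7 moves achieves this: F → H → I → J → D → C → B → A.
Since 7 matches the lower bound, it is optimal.

7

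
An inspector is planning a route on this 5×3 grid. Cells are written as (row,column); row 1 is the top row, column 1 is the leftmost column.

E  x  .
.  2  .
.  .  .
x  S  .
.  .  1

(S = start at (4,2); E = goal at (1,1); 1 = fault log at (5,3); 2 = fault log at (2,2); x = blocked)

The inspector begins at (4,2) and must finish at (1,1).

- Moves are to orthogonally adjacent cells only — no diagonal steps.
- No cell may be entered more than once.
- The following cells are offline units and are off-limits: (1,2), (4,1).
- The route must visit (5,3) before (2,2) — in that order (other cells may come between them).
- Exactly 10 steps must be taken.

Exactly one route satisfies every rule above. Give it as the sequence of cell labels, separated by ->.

The waypoints must appear in the order (5,3), (2,2), with no cell reused.
Route from (4,2): down 1 to (5,2), right 1 to (5,3), up 3 to (2,3), left 1 to (2,2), down 1 to (3,2), left 1 to (3,1), up 2 to (1,1) — 10 moves in all.
Check: order respected (1 at step 2, 2 at step 6); 10 moves as required.

(4,2) -> (5,2) -> (5,3) -> (4,3) -> (3,3) -> (2,3) -> (2,2) -> (3,2) -> (3,1) -> (2,1) -> (1,1)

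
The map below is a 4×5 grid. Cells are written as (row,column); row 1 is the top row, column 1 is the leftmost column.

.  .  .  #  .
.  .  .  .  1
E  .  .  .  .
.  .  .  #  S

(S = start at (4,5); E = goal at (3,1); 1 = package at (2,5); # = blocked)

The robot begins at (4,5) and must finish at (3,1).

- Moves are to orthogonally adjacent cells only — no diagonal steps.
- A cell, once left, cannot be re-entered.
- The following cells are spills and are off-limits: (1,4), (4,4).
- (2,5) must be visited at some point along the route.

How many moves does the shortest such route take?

Any route passes through (2,5) somewhere between (4,5) and (3,1). Summing Manhattan distances along the two legs ((4,5) → (2,5) → (3,1)) gives a lower bound of 2 + 5 = 7 moves.
A route of 7 moves achieves this: (4,5) → (3,5) → (2,5) → (2,4) → (3,4) → (3,3) → (3,2) → (3,1).
Since 7 matches the lower bound, it is optimal.

7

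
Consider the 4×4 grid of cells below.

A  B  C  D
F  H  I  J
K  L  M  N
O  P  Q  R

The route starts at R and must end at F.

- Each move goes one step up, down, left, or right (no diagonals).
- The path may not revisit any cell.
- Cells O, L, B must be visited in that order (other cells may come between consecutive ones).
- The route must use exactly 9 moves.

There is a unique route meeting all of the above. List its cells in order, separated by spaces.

The waypoints must appear in the order O, L, B, with no cell reused.
Route from R: left 3 to O, up 1 to K, right 1 to L, up 2 to B, left 1 to A, down 1 to F — 9 moves in all.
Check: order respected (O at step 3, L at step 5, B at step 7); 9 moves as required.

R Q P O K L H B A F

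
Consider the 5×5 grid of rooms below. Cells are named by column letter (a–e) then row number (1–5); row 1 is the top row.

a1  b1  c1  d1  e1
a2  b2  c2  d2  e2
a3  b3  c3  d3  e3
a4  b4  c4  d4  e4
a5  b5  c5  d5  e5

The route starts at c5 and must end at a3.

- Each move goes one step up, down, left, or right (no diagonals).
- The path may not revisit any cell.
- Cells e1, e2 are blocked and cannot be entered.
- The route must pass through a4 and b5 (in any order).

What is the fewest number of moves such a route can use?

Any route passes through a4 and b5 in some order between c5 and a3. Summing Manhattan distances along each leg and taking the cheapest ordering (c5 → b5 → a4 → a3) gives a lower bound of 1 + 2 + 1 = 4 moves.
A route of 4 moves achieves this: c5 → b5 → b4 → a4 → a3.
Since 4 matches the lower bound, it is optimal.

4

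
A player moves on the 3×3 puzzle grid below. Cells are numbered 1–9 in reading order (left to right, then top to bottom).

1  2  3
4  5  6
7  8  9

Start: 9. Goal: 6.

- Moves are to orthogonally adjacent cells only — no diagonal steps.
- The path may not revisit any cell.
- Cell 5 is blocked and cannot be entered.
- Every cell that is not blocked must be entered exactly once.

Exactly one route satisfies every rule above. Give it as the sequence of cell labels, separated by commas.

9, 8, 7, 4, 1, 2, 3, 6

Need to visit all 8 open cells exactly once, starting at 9 and ending at 6.
Cell 8 has only two open neighbours (7 and 9), so the path must pass straight through it: one of those is the cell it's entered from and the other is where it exits.
Route from 9: left 2 to 7, up 2 to 1, right 2 to 3, down 1 to 6 — 7 moves in all.
Check: all 8 open cells covered.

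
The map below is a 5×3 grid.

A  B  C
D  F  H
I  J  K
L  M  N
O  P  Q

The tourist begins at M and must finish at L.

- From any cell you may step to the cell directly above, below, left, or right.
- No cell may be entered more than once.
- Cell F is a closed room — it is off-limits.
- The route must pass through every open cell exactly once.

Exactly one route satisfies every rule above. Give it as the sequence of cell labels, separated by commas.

Need to visit all 14 open cells exactly once, starting at M and ending at L.
Route from M: up 1 to J, left 1 to I, up 2 to A, right 2 to C, down 4 to Q, left 2 to O, up 1 to L — 13 moves in all.
Check: all 14 open cells covered.

M, J, I, D, A, B, C, H, K, N, Q, P, O, L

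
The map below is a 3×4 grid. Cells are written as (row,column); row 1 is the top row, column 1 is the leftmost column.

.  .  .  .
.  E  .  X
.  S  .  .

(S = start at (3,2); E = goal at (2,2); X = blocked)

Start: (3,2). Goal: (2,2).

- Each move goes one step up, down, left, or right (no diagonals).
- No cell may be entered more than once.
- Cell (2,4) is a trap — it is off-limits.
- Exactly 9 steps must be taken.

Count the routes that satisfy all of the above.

0

Need simple routes of exactly 9 moves from (3,2) to (2,2) (Manhattan distance 1, so 4 moves are spent on a detour and 4 undoing it).
No route satisfies every constraint, so the count is 0.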